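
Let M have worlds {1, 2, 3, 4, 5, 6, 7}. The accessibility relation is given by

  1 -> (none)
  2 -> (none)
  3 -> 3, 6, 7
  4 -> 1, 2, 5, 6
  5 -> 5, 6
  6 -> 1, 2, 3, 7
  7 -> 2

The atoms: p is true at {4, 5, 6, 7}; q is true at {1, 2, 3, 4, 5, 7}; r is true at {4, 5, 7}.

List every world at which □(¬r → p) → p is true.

1: □(¬r → p) is T, p is F. ✗
2: □(¬r → p) is T, p is F. ✗
3: □(¬r → p) is F, p is F. ✓
4: □(¬r → p) is F, p is T. ✓
5: □(¬r → p) is T, p is T. ✓
6: □(¬r → p) is F, p is T. ✓
7: □(¬r → p) is F, p is T. ✓

{3, 4, 5, 6, 7}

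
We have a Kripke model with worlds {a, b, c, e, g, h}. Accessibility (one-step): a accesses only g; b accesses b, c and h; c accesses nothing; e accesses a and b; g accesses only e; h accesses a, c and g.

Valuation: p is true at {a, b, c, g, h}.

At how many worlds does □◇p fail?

a: successors {g}; ◇p there: g:F. ✗
b: successors {b, c, h}; ◇p there: b:T, c:F, h:T. ✗
c: no successors, so □◇p holds vacuously. ✓
e: successors {a, b}; ◇p there: a:T, b:T. ✓
g: successors {e}; ◇p there: e:T. ✓
h: successors {a, c, g}; ◇p there: a:T, c:F, g:F. ✗
Satisfying worlds: {c, e, g}.
So □◇p fails at the other 3 worlds.

3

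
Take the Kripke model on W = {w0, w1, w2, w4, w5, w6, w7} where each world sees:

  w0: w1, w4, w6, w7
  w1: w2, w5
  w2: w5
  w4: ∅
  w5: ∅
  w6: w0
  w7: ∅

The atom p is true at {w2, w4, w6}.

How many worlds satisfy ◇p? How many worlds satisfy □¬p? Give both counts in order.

For ◇p:
w0: successors {w1, w4, w6, w7}; p there: w1:F, w4:T, w6:T, w7:F. ✓
w1: successors {w2, w5}; p there: w2:T, w5:F. ✓
w2: successors {w5}; p there: w5:F. ✗
w4: no successors, so ◇p fails. ✗
w5: no successors, so ◇p fails. ✗
w6: successors {w0}; p there: w0:F. ✗
w7: no successors, so ◇p fails. ✗
— 2 worlds.
For □¬p:
w0: successors {w1, w4, w6, w7}; ¬p there: w1:T, w4:F, w6:F, w7:T. ✗
w1: successors {w2, w5}; ¬p there: w2:F, w5:T. ✗
w2: successors {w5}; ¬p there: w5:T. ✓
w4: no successors, so □¬p holds vacuously. ✓
w5: no successors, so □¬p holds vacuously. ✓
w6: successors {w0}; ¬p there: w0:T. ✓
w7: no successors, so □¬p holds vacuously. ✓
— 5 worlds.

2 and 5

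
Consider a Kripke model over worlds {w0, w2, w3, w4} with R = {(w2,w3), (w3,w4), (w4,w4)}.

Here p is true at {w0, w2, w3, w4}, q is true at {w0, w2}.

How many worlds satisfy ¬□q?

w0: □q is T. ✗
w2: □q is F. ✓
w3: □q is F. ✓
w4: □q is F. ✓
Satisfying worlds: {w2, w3, w4}.

3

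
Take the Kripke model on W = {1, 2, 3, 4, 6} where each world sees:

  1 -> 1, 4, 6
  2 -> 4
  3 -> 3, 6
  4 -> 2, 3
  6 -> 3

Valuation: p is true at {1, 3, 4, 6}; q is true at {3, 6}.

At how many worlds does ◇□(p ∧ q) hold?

4

1: successors {1, 4, 6}; □(p ∧ q) there: 1:F, 4:F, 6:T. ✓
2: successors {4}; □(p ∧ q) there: 4:F. ✗
3: successors {3, 6}; □(p ∧ q) there: 3:T, 6:T. ✓
4: successors {2, 3}; □(p ∧ q) there: 2:F, 3:T. ✓
6: successors {3}; □(p ∧ q) there: 3:T. ✓
Satisfying worlds: {1, 3, 4, 6}.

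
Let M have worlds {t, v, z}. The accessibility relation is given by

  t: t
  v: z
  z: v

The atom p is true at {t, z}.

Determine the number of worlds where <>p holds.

t: successors {t}; p there: t:T. ✓
v: successors {z}; p there: z:T. ✓
z: successors {v}; p there: v:F. ✗
Satisfying worlds: {t, v}.

2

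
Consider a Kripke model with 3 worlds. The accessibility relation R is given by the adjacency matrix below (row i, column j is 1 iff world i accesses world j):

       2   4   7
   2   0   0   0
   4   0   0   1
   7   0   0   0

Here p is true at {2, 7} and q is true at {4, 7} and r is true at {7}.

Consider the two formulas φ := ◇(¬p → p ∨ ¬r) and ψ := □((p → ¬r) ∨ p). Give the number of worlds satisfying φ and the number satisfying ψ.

1 and 3

For ◇(¬p → p ∨ ¬r):
2: no successors, so ◇(¬p → p ∨ ¬r) fails. ✗
4: successors {7}; ¬p → p ∨ ¬r there: 7:T. ✓
7: no successors, so ◇(¬p → p ∨ ¬r) fails. ✗
— 1 world.
For □((p → ¬r) ∨ p):
2: no successors, so □((p → ¬r) ∨ p) holds vacuously. ✓
4: successors {7}; (p → ¬r) ∨ p there: 7:T. ✓
7: no successors, so □((p → ¬r) ∨ p) holds vacuously. ✓
— 3 worlds.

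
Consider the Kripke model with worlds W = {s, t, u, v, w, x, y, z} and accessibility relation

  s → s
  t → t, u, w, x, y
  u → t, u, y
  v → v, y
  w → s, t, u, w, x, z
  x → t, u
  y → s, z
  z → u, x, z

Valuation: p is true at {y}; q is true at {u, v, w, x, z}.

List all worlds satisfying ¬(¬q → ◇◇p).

s: ¬q → ◇◇p is F. ✓
t: ¬q → ◇◇p is T. ✗
u: ¬q → ◇◇p is T. ✗
v: ¬q → ◇◇p is T. ✗
w: ¬q → ◇◇p is T. ✗
x: ¬q → ◇◇p is T. ✗
y: ¬q → ◇◇p is F. ✓
z: ¬q → ◇◇p is T. ✗

{s, y}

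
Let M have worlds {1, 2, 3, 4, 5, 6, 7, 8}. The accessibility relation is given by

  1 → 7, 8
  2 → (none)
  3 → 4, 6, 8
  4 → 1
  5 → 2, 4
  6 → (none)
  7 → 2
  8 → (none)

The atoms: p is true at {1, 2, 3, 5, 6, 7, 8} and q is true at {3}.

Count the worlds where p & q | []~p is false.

4

1: p & q is F, []~p is F. ✗
2: p & q is F, []~p is T. ✓
3: p & q is T, []~p is F. ✓
4: p & q is F, []~p is F. ✗
5: p & q is F, []~p is F. ✗
6: p & q is F, []~p is T. ✓
7: p & q is F, []~p is F. ✗
8: p & q is F, []~p is T. ✓
Satisfying worlds: {2, 3, 6, 8}.
So p & q | []~p fails at the other 4 worlds.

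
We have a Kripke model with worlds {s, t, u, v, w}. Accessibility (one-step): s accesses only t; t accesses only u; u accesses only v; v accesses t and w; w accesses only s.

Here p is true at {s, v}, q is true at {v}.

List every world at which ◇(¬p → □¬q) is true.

{s, u, v, w}

s: successors {t}; ¬p → □¬q there: t:T. ✓
t: successors {u}; ¬p → □¬q there: u:F. ✗
u: successors {v}; ¬p → □¬q there: v:T. ✓
v: successors {t, w}; ¬p → □¬q there: t:T, w:T. ✓
w: successors {s}; ¬p → □¬q there: s:T. ✓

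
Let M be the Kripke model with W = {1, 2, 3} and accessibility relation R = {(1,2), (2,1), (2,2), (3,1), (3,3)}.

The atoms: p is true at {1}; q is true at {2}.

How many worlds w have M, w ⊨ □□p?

0

1: successors {2}; □p there: 2:F. ✗
2: successors {1, 2}; □p there: 1:F, 2:F. ✗
3: successors {1, 3}; □p there: 1:F, 3:F. ✗
Satisfying worlds: ∅.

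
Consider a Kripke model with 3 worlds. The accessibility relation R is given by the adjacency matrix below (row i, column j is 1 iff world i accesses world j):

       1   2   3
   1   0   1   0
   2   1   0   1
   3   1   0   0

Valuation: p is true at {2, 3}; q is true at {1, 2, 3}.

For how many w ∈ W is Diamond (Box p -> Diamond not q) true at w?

1: successors {2}; Box p -> Diamond not q there: 2:T. ✓
2: successors {1, 3}; Box p -> Diamond not q there: 1:F, 3:T. ✓
3: successors {1}; Box p -> Diamond not q there: 1:F. ✗
Satisfying worlds: {1, 2}.

2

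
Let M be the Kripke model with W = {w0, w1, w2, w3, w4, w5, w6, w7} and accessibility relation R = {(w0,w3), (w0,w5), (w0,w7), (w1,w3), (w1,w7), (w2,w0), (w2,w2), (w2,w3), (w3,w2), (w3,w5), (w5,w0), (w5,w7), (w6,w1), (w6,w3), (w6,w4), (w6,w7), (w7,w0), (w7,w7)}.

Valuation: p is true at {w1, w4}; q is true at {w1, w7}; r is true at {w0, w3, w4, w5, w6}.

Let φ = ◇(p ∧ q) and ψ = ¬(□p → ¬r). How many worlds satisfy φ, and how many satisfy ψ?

For ◇(p ∧ q):
w0: successors {w3, w5, w7}; p ∧ q there: w3:F, w5:F, w7:F. ✗
w1: successors {w3, w7}; p ∧ q there: w3:F, w7:F. ✗
w2: successors {w0, w2, w3}; p ∧ q there: w0:F, w2:F, w3:F. ✗
w3: successors {w2, w5}; p ∧ q there: w2:F, w5:F. ✗
w4: no successors, so ◇(p ∧ q) fails. ✗
w5: successors {w0, w7}; p ∧ q there: w0:F, w7:F. ✗
w6: successors {w1, w3, w4, w7}; p ∧ q there: w1:T, w3:F, w4:F, w7:F. ✓
w7: successors {w0, w7}; p ∧ q there: w0:F, w7:F. ✗
— 1 world.
For ¬(□p → ¬r):
w0: □p → ¬r is T. ✗
w1: □p → ¬r is T. ✗
w2: □p → ¬r is T. ✗
w3: □p → ¬r is T. ✗
w4: □p → ¬r is F. ✓
w5: □p → ¬r is T. ✗
w6: □p → ¬r is T. ✗
w7: □p → ¬r is T. ✗
— 1 world.

1 and 1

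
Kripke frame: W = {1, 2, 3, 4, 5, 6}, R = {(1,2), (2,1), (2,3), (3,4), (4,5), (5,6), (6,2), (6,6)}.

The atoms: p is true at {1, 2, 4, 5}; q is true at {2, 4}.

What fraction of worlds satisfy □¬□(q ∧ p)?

5/6

1: successors {2}; ¬□(q ∧ p) there: 2:T. ✓
2: successors {1, 3}; ¬□(q ∧ p) there: 1:F, 3:F. ✗
3: successors {4}; ¬□(q ∧ p) there: 4:T. ✓
4: successors {5}; ¬□(q ∧ p) there: 5:T. ✓
5: successors {6}; ¬□(q ∧ p) there: 6:T. ✓
6: successors {2, 6}; ¬□(q ∧ p) there: 2:T, 6:T. ✓
That's 5 of 6 worlds, so 5/6.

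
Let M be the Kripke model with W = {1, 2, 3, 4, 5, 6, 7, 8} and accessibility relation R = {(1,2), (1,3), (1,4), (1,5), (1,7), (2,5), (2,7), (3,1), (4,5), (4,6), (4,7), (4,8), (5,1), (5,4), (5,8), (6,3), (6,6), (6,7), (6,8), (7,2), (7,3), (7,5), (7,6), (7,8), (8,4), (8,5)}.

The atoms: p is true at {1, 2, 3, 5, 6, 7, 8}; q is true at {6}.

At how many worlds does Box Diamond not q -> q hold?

1: Box Diamond not q is T, q is F. ✗
2: Box Diamond not q is T, q is F. ✗
3: Box Diamond not q is T, q is F. ✗
4: Box Diamond not q is T, q is F. ✗
5: Box Diamond not q is T, q is F. ✗
6: Box Diamond not q is T, q is T. ✓
7: Box Diamond not q is T, q is F. ✗
8: Box Diamond not q is T, q is F. ✗
Satisfying worlds: {6}.

1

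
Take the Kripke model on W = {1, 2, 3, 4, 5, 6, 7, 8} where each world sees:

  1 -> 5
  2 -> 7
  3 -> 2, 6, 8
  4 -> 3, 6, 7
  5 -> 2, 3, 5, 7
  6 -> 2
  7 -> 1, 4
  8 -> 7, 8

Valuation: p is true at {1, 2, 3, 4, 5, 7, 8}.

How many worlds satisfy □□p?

1: successors {5}; □p there: 5:T. ✓
2: successors {7}; □p there: 7:T. ✓
3: successors {2, 6, 8}; □p there: 2:T, 6:T, 8:T. ✓
4: successors {3, 6, 7}; □p there: 3:F, 6:T, 7:T. ✗
5: successors {2, 3, 5, 7}; □p there: 2:T, 3:F, 5:T, 7:T. ✗
6: successors {2}; □p there: 2:T. ✓
7: successors {1, 4}; □p there: 1:T, 4:F. ✗
8: successors {7, 8}; □p there: 7:T, 8:T. ✓
Satisfying worlds: {1, 2, 3, 6, 8}.

5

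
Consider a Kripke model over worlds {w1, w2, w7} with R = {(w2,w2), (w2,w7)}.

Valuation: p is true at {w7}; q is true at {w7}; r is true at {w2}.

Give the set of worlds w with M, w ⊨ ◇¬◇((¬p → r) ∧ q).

{w2}

w1: no successors, so ◇¬◇((¬p → r) ∧ q) fails. ✗
w2: successors {w2, w7}; ¬◇((¬p → r) ∧ q) there: w2:F, w7:T. ✓
w7: no successors, so ◇¬◇((¬p → r) ∧ q) fails. ✗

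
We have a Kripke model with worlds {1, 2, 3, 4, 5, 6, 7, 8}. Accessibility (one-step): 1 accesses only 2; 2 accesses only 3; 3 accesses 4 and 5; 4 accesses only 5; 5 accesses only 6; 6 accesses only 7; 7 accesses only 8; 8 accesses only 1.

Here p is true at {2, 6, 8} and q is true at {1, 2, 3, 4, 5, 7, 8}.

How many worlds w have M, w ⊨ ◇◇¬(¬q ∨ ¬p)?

1: successors {2}; ◇¬(¬q ∨ ¬p) there: 2:F. ✗
2: successors {3}; ◇¬(¬q ∨ ¬p) there: 3:F. ✗
3: successors {4, 5}; ◇¬(¬q ∨ ¬p) there: 4:F, 5:F. ✗
4: successors {5}; ◇¬(¬q ∨ ¬p) there: 5:F. ✗
5: successors {6}; ◇¬(¬q ∨ ¬p) there: 6:F. ✗
6: successors {7}; ◇¬(¬q ∨ ¬p) there: 7:T. ✓
7: successors {8}; ◇¬(¬q ∨ ¬p) there: 8:F. ✗
8: successors {1}; ◇¬(¬q ∨ ¬p) there: 1:T. ✓
Satisfying worlds: {6, 8}.

2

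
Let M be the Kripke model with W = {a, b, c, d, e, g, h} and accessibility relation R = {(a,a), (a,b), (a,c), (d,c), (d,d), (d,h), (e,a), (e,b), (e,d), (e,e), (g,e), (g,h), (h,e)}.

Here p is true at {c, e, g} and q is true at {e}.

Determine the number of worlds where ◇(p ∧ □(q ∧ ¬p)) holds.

2

a: successors {a, b, c}; p ∧ □(q ∧ ¬p) there: a:F, b:F, c:T. ✓
b: no successors, so ◇(p ∧ □(q ∧ ¬p)) fails. ✗
c: no successors, so ◇(p ∧ □(q ∧ ¬p)) fails. ✗
d: successors {c, d, h}; p ∧ □(q ∧ ¬p) there: c:T, d:F, h:F. ✓
e: successors {a, b, d, e}; p ∧ □(q ∧ ¬p) there: a:F, b:F, d:F, e:F. ✗
g: successors {e, h}; p ∧ □(q ∧ ¬p) there: e:F, h:F. ✗
h: successors {e}; p ∧ □(q ∧ ¬p) there: e:F. ✗
Satisfying worlds: {a, d}.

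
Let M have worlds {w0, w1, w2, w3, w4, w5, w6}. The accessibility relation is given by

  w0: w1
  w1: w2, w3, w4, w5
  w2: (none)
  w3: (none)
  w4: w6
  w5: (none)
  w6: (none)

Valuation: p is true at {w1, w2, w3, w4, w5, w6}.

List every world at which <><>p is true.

w0: successors {w1}; <>p there: w1:T. ✓
w1: successors {w2, w3, w4, w5}; <>p there: w2:F, w3:F, w4:T, w5:F. ✓
w2: no successors, so <><>p fails. ✗
w3: no successors, so <><>p fails. ✗
w4: successors {w6}; <>p there: w6:F. ✗
w5: no successors, so <><>p fails. ✗
w6: no successors, so <><>p fails. ✗

{w0, w1}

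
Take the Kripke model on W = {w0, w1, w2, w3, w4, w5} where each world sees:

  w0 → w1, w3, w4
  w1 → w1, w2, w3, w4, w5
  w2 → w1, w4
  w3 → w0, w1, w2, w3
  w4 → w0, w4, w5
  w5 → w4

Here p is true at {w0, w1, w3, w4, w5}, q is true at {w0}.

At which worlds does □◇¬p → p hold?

{w0, w1, w2, w3, w4, w5}

w0: □◇¬p is F, p is T. ✓
w1: □◇¬p is F, p is T. ✓
w2: □◇¬p is F, p is F. ✓
w3: □◇¬p is F, p is T. ✓
w4: □◇¬p is F, p is T. ✓
w5: □◇¬p is F, p is T. ✓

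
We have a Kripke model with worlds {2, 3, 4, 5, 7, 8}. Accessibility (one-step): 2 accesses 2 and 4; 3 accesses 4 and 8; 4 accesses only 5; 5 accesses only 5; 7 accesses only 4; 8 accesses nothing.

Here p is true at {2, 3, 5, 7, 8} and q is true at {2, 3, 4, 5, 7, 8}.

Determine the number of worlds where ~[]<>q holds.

1

2: []<>q is T. ✗
3: []<>q is F. ✓
4: []<>q is T. ✗
5: []<>q is T. ✗
7: []<>q is T. ✗
8: []<>q is T. ✗
Satisfying worlds: {3}.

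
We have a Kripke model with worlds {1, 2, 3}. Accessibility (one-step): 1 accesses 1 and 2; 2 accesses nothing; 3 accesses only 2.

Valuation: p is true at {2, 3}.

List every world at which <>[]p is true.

{1, 3}

1: successors {1, 2}; []p there: 1:F, 2:T. ✓
2: no successors, so <>[]p fails. ✗
3: successors {2}; []p there: 2:T. ✓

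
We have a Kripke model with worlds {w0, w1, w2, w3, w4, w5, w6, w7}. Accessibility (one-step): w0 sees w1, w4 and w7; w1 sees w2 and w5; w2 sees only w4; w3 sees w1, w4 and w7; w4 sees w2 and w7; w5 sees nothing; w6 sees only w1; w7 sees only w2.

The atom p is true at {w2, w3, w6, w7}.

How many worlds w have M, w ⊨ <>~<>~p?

w0: successors {w1, w4, w7}; ~<>~p there: w1:F, w4:T, w7:T. ✓
w1: successors {w2, w5}; ~<>~p there: w2:F, w5:T. ✓
w2: successors {w4}; ~<>~p there: w4:T. ✓
w3: successors {w1, w4, w7}; ~<>~p there: w1:F, w4:T, w7:T. ✓
w4: successors {w2, w7}; ~<>~p there: w2:F, w7:T. ✓
w5: no successors, so <>~<>~p fails. ✗
w6: successors {w1}; ~<>~p there: w1:F. ✗
w7: successors {w2}; ~<>~p there: w2:F. ✗
Satisfying worlds: {w0, w1, w2, w3, w4}.

5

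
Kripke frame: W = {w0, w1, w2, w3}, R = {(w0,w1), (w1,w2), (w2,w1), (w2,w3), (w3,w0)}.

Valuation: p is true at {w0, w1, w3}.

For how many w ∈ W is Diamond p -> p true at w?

w0: Diamond p is T, p is T. ✓
w1: Diamond p is F, p is T. ✓
w2: Diamond p is T, p is F. ✗
w3: Diamond p is T, p is T. ✓
Satisfying worlds: {w0, w1, w3}.

3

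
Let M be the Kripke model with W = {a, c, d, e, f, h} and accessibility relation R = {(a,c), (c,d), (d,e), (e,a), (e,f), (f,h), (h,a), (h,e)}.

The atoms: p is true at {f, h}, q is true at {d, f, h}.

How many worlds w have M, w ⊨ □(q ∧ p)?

a: successors {c}; q ∧ p there: c:F. ✗
c: successors {d}; q ∧ p there: d:F. ✗
d: successors {e}; q ∧ p there: e:F. ✗
e: successors {a, f}; q ∧ p there: a:F, f:T. ✗
f: successors {h}; q ∧ p there: h:T. ✓
h: successors {a, e}; q ∧ p there: a:F, e:F. ✗
Satisfying worlds: {f}.

1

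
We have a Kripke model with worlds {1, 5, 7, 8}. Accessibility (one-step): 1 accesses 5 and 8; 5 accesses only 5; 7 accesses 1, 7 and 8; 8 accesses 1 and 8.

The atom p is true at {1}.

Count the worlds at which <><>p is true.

3

1: successors {5, 8}; <>p there: 5:F, 8:T. ✓
5: successors {5}; <>p there: 5:F. ✗
7: successors {1, 7, 8}; <>p there: 1:F, 7:T, 8:T. ✓
8: successors {1, 8}; <>p there: 1:F, 8:T. ✓
Satisfying worlds: {1, 7, 8}.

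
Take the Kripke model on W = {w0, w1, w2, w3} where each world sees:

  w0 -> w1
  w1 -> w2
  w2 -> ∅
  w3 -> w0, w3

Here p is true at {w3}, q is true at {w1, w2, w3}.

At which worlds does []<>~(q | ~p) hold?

{w2}

w0: successors {w1}; <>~(q | ~p) there: w1:F. ✗
w1: successors {w2}; <>~(q | ~p) there: w2:F. ✗
w2: no successors, so []<>~(q | ~p) holds vacuously. ✓
w3: successors {w0, w3}; <>~(q | ~p) there: w0:F, w3:F. ✗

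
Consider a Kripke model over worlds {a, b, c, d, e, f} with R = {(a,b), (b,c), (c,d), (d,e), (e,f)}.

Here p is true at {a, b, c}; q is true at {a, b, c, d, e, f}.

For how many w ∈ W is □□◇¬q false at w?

4

a: successors {b}; □◇¬q there: b:F. ✗
b: successors {c}; □◇¬q there: c:F. ✗
c: successors {d}; □◇¬q there: d:F. ✗
d: successors {e}; □◇¬q there: e:F. ✗
e: successors {f}; □◇¬q there: f:T. ✓
f: no successors, so □□◇¬q holds vacuously. ✓
Satisfying worlds: {e, f}.
So □□◇¬q fails at the other 4 worlds.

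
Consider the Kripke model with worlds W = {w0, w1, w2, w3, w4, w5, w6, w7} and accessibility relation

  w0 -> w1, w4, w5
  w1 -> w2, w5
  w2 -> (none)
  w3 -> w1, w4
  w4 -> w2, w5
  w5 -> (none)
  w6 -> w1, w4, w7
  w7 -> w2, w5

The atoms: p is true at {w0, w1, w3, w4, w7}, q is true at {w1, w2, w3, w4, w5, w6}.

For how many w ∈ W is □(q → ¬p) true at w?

5

w0: successors {w1, w4, w5}; q → ¬p there: w1:F, w4:F, w5:T. ✗
w1: successors {w2, w5}; q → ¬p there: w2:T, w5:T. ✓
w2: no successors, so □(q → ¬p) holds vacuously. ✓
w3: successors {w1, w4}; q → ¬p there: w1:F, w4:F. ✗
w4: successors {w2, w5}; q → ¬p there: w2:T, w5:T. ✓
w5: no successors, so □(q → ¬p) holds vacuously. ✓
w6: successors {w1, w4, w7}; q → ¬p there: w1:F, w4:F, w7:T. ✗
w7: successors {w2, w5}; q → ¬p there: w2:T, w5:T. ✓
Satisfying worlds: {w1, w2, w4, w5, w7}.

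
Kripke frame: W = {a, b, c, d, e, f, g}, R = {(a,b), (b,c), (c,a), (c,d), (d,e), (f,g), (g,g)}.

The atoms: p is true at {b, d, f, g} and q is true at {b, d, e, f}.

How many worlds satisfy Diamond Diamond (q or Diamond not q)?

5

a: successors {b}; Diamond (q or Diamond not q) there: b:T. ✓
b: successors {c}; Diamond (q or Diamond not q) there: c:T. ✓
c: successors {a, d}; Diamond (q or Diamond not q) there: a:T, d:T. ✓
d: successors {e}; Diamond (q or Diamond not q) there: e:F. ✗
e: no successors, so Diamond Diamond (q or Diamond not q) fails. ✗
f: successors {g}; Diamond (q or Diamond not q) there: g:T. ✓
g: successors {g}; Diamond (q or Diamond not q) there: g:T. ✓
Satisfying worlds: {a, b, c, f, g}.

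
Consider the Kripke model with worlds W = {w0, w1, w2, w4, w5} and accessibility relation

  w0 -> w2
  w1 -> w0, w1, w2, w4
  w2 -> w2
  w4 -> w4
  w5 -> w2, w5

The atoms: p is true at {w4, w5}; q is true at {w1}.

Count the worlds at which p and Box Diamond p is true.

w0: p is F, Box Diamond p is F. ✗
w1: p is F, Box Diamond p is F. ✗
w2: p is F, Box Diamond p is F. ✗
w4: p is T, Box Diamond p is T. ✓
w5: p is T, Box Diamond p is F. ✗
Satisfying worlds: {w4}.

1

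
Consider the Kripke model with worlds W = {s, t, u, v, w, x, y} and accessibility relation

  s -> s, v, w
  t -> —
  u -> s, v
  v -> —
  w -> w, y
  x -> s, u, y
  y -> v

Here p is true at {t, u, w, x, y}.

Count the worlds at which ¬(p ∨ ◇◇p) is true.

s: p ∨ ◇◇p is T. ✗
t: p ∨ ◇◇p is T. ✗
u: p ∨ ◇◇p is T. ✗
v: p ∨ ◇◇p is F. ✓
w: p ∨ ◇◇p is T. ✗
x: p ∨ ◇◇p is T. ✗
y: p ∨ ◇◇p is T. ✗
Satisfying worlds: {v}.

1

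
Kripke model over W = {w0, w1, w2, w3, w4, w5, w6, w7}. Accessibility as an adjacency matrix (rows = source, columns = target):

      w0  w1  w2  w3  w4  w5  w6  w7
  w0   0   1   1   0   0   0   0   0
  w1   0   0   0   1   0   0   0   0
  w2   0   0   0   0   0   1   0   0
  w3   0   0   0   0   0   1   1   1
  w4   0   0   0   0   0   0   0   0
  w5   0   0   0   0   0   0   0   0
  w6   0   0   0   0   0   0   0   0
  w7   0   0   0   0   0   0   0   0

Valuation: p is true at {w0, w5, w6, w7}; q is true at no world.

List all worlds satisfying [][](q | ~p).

{w2, w3, w4, w5, w6, w7}

w0: successors {w1, w2}; [](q | ~p) there: w1:T, w2:F. ✗
w1: successors {w3}; [](q | ~p) there: w3:F. ✗
w2: successors {w5}; [](q | ~p) there: w5:T. ✓
w3: successors {w5, w6, w7}; [](q | ~p) there: w5:T, w6:T, w7:T. ✓
w4: no successors, so [][](q | ~p) holds vacuously. ✓
w5: no successors, so [][](q | ~p) holds vacuously. ✓
w6: no successors, so [][](q | ~p) holds vacuously. ✓
w7: no successors, so [][](q | ~p) holds vacuously. ✓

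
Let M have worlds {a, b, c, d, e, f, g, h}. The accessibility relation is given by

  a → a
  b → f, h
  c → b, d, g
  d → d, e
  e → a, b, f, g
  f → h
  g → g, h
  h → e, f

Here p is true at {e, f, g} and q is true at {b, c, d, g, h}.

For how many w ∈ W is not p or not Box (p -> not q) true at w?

7

a: not p is T, not Box (p -> not q) is F. ✓
b: not p is T, not Box (p -> not q) is F. ✓
c: not p is T, not Box (p -> not q) is T. ✓
d: not p is T, not Box (p -> not q) is F. ✓
e: not p is F, not Box (p -> not q) is T. ✓
f: not p is F, not Box (p -> not q) is F. ✗
g: not p is F, not Box (p -> not q) is T. ✓
h: not p is T, not Box (p -> not q) is F. ✓
Satisfying worlds: {a, b, c, d, e, g, h}.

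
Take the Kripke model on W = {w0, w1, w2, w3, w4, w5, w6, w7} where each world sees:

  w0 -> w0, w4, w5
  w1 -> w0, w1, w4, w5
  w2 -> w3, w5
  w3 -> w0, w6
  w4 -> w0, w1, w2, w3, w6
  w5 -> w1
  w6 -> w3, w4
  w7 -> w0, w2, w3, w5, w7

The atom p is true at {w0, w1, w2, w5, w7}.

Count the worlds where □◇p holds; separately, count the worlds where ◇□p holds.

6 and 4

For □◇p:
w0: successors {w0, w4, w5}; ◇p there: w0:T, w4:T, w5:T. ✓
w1: successors {w0, w1, w4, w5}; ◇p there: w0:T, w1:T, w4:T, w5:T. ✓
w2: successors {w3, w5}; ◇p there: w3:T, w5:T. ✓
w3: successors {w0, w6}; ◇p there: w0:T, w6:F. ✗
w4: successors {w0, w1, w2, w3, w6}; ◇p there: w0:T, w1:T, w2:T, w3:T, w6:F. ✗
w5: successors {w1}; ◇p there: w1:T. ✓
w6: successors {w3, w4}; ◇p there: w3:T, w4:T. ✓
w7: successors {w0, w2, w3, w5, w7}; ◇p there: w0:T, w2:T, w3:T, w5:T, w7:T. ✓
— 6 worlds.
For ◇□p:
w0: successors {w0, w4, w5}; □p there: w0:F, w4:F, w5:T. ✓
w1: successors {w0, w1, w4, w5}; □p there: w0:F, w1:F, w4:F, w5:T. ✓
w2: successors {w3, w5}; □p there: w3:F, w5:T. ✓
w3: successors {w0, w6}; □p there: w0:F, w6:F. ✗
w4: successors {w0, w1, w2, w3, w6}; □p there: w0:F, w1:F, w2:F, w3:F, w6:F. ✗
w5: successors {w1}; □p there: w1:F. ✗
w6: successors {w3, w4}; □p there: w3:F, w4:F. ✗
w7: successors {w0, w2, w3, w5, w7}; □p there: w0:F, w2:F, w3:F, w5:T, w7:F. ✓
— 4 worlds.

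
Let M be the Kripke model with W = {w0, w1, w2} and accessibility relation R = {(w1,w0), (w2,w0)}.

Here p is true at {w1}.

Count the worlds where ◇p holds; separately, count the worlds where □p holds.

For ◇p:
w0: no successors, so ◇p fails. ✗
w1: successors {w0}; p there: w0:F. ✗
w2: successors {w0}; p there: w0:F. ✗
— 0 worlds.
For □p:
w0: no successors, so □p holds vacuously. ✓
w1: successors {w0}; p there: w0:F. ✗
w2: successors {w0}; p there: w0:F. ✗
— 1 world.

0 and 1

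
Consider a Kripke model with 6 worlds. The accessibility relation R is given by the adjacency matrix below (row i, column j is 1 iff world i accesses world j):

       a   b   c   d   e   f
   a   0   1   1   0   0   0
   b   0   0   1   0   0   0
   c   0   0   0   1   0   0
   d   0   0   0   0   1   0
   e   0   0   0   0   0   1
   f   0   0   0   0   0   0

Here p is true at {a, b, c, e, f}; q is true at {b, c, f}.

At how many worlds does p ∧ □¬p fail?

4

a: p is T, □¬p is F. ✗
b: p is T, □¬p is F. ✗
c: p is T, □¬p is T. ✓
d: p is F, □¬p is F. ✗
e: p is T, □¬p is F. ✗
f: p is T, □¬p is T. ✓
Satisfying worlds: {c, f}.
So p ∧ □¬p fails at the other 4 worlds.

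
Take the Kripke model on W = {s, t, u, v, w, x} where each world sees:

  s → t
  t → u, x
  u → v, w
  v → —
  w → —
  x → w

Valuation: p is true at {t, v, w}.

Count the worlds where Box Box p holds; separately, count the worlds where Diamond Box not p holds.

5 and 3

For Box Box p:
s: successors {t}; Box p there: t:F. ✗
t: successors {u, x}; Box p there: u:T, x:T. ✓
u: successors {v, w}; Box p there: v:T, w:T. ✓
v: no successors, so Box Box p holds vacuously. ✓
w: no successors, so Box Box p holds vacuously. ✓
x: successors {w}; Box p there: w:T. ✓
— 5 worlds.
For Diamond Box not p:
s: successors {t}; Box not p there: t:T. ✓
t: successors {u, x}; Box not p there: u:F, x:F. ✗
u: successors {v, w}; Box not p there: v:T, w:T. ✓
v: no successors, so Diamond Box not p fails. ✗
w: no successors, so Diamond Box not p fails. ✗
x: successors {w}; Box not p there: w:T. ✓
— 3 worlds.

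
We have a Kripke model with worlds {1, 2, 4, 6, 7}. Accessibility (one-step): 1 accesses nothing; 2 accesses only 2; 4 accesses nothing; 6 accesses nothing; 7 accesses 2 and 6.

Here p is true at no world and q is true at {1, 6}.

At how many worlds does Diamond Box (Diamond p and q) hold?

1: no successors, so Diamond Box (Diamond p and q) fails. ✗
2: successors {2}; Box (Diamond p and q) there: 2:F. ✗
4: no successors, so Diamond Box (Diamond p and q) fails. ✗
6: no successors, so Diamond Box (Diamond p and q) fails. ✗
7: successors {2, 6}; Box (Diamond p and q) there: 2:F, 6:T. ✓
Satisfying worlds: {7}.

1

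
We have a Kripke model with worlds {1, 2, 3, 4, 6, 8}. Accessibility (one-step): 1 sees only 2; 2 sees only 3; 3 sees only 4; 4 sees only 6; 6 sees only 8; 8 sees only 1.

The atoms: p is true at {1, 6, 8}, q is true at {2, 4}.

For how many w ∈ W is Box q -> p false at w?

1: Box q is T, p is T. ✓
2: Box q is F, p is F. ✓
3: Box q is T, p is F. ✗
4: Box q is F, p is F. ✓
6: Box q is F, p is T. ✓
8: Box q is F, p is T. ✓
Satisfying worlds: {1, 2, 4, 6, 8}.
So Box q -> p fails at the other 1 world.

1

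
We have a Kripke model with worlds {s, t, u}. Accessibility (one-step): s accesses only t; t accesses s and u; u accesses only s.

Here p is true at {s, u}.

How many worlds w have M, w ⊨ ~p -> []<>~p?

2

s: ~p is F, []<>~p is F. ✓
t: ~p is T, []<>~p is F. ✗
u: ~p is F, []<>~p is T. ✓
Satisfying worlds: {s, u}.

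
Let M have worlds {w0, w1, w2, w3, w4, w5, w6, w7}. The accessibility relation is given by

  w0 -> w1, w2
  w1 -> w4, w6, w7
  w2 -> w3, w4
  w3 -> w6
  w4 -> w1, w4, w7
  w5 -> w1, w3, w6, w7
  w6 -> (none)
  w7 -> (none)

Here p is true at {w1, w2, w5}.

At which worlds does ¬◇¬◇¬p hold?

w0: ◇¬◇¬p is F. ✓
w1: ◇¬◇¬p is T. ✗
w2: ◇¬◇¬p is F. ✓
w3: ◇¬◇¬p is T. ✗
w4: ◇¬◇¬p is T. ✗
w5: ◇¬◇¬p is T. ✗
w6: ◇¬◇¬p is F. ✓
w7: ◇¬◇¬p is F. ✓

{w0, w2, w6, w7}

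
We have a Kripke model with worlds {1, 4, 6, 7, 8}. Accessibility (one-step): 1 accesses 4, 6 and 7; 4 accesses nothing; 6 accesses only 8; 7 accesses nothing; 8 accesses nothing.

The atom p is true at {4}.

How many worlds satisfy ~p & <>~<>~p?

2

1: ~p is T, <>~<>~p is T. ✓
4: ~p is F, <>~<>~p is F. ✗
6: ~p is T, <>~<>~p is T. ✓
7: ~p is T, <>~<>~p is F. ✗
8: ~p is T, <>~<>~p is F. ✗
Satisfying worlds: {1, 6}.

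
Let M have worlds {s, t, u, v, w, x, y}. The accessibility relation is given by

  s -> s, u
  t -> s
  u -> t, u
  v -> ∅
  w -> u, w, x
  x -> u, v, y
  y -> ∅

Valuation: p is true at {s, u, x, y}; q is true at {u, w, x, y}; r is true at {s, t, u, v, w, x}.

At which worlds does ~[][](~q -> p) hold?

s: [][](~q -> p) is F. ✓
t: [][](~q -> p) is T. ✗
u: [][](~q -> p) is F. ✓
v: [][](~q -> p) is T. ✗
w: [][](~q -> p) is F. ✓
x: [][](~q -> p) is F. ✓
y: [][](~q -> p) is T. ✗

{s, u, w, x}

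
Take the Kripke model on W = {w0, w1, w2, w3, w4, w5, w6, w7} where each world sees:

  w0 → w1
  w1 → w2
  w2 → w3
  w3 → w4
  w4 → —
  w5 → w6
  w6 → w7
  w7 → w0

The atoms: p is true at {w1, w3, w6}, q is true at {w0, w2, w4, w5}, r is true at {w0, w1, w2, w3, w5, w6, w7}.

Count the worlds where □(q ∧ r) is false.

5

w0: successors {w1}; q ∧ r there: w1:F. ✗
w1: successors {w2}; q ∧ r there: w2:T. ✓
w2: successors {w3}; q ∧ r there: w3:F. ✗
w3: successors {w4}; q ∧ r there: w4:F. ✗
w4: no successors, so □(q ∧ r) holds vacuously. ✓
w5: successors {w6}; q ∧ r there: w6:F. ✗
w6: successors {w7}; q ∧ r there: w7:F. ✗
w7: successors {w0}; q ∧ r there: w0:T. ✓
Satisfying worlds: {w1, w4, w7}.
So □(q ∧ r) fails at the other 5 worlds.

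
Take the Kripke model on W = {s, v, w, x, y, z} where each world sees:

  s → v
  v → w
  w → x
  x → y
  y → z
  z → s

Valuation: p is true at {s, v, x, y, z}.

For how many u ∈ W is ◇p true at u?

5

s: successors {v}; p there: v:T. ✓
v: successors {w}; p there: w:F. ✗
w: successors {x}; p there: x:T. ✓
x: successors {y}; p there: y:T. ✓
y: successors {z}; p there: z:T. ✓
z: successors {s}; p there: s:T. ✓
Satisfying worlds: {s, w, x, y, z}.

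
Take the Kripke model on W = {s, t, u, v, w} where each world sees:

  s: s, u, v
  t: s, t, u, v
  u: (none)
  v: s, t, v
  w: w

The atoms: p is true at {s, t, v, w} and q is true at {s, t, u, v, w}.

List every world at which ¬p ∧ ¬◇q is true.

s: ¬p is F, ¬◇q is F. ✗
t: ¬p is F, ¬◇q is F. ✗
u: ¬p is T, ¬◇q is T. ✓
v: ¬p is F, ¬◇q is F. ✗
w: ¬p is F, ¬◇q is F. ✗

{u}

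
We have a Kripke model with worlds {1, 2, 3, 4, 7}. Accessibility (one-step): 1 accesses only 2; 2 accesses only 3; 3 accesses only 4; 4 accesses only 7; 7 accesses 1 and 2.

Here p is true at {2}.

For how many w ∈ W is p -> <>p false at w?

1: p is F, <>p is T. ✓
2: p is T, <>p is F. ✗
3: p is F, <>p is F. ✓
4: p is F, <>p is F. ✓
7: p is F, <>p is T. ✓
Satisfying worlds: {1, 3, 4, 7}.
So p -> <>p fails at the other 1 world.

1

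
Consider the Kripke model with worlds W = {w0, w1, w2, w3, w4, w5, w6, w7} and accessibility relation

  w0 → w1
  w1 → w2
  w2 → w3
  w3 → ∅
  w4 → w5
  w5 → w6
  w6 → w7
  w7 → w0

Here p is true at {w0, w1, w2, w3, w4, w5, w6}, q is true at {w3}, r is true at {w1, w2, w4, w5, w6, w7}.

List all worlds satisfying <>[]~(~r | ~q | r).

{w2}

w0: successors {w1}; []~(~r | ~q | r) there: w1:F. ✗
w1: successors {w2}; []~(~r | ~q | r) there: w2:F. ✗
w2: successors {w3}; []~(~r | ~q | r) there: w3:T. ✓
w3: no successors, so <>[]~(~r | ~q | r) fails. ✗
w4: successors {w5}; []~(~r | ~q | r) there: w5:F. ✗
w5: successors {w6}; []~(~r | ~q | r) there: w6:F. ✗
w6: successors {w7}; []~(~r | ~q | r) there: w7:F. ✗
w7: successors {w0}; []~(~r | ~q | r) there: w0:F. ✗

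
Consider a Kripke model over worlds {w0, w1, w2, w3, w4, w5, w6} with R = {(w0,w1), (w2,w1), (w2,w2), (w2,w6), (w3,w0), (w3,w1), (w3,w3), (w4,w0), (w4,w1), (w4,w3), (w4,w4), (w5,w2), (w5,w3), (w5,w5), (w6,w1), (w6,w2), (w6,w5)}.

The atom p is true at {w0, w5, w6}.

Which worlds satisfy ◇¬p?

{w0, w2, w3, w4, w5, w6}

w0: successors {w1}; ¬p there: w1:T. ✓
w1: no successors, so ◇¬p fails. ✗
w2: successors {w1, w2, w6}; ¬p there: w1:T, w2:T, w6:F. ✓
w3: successors {w0, w1, w3}; ¬p there: w0:F, w1:T, w3:T. ✓
w4: successors {w0, w1, w3, w4}; ¬p there: w0:F, w1:T, w3:T, w4:T. ✓
w5: successors {w2, w3, w5}; ¬p there: w2:T, w3:T, w5:F. ✓
w6: successors {w1, w2, w5}; ¬p there: w1:T, w2:T, w5:F. ✓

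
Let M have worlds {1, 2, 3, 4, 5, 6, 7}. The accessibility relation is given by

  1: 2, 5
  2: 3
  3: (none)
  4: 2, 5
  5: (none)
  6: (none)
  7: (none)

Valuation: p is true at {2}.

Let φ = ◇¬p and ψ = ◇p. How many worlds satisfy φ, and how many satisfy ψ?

3 and 2

For ◇¬p:
1: successors {2, 5}; ¬p there: 2:F, 5:T. ✓
2: successors {3}; ¬p there: 3:T. ✓
3: no successors, so ◇¬p fails. ✗
4: successors {2, 5}; ¬p there: 2:F, 5:T. ✓
5: no successors, so ◇¬p fails. ✗
6: no successors, so ◇¬p fails. ✗
7: no successors, so ◇¬p fails. ✗
— 3 worlds.
For ◇p:
1: successors {2, 5}; p there: 2:T, 5:F. ✓
2: successors {3}; p there: 3:F. ✗
3: no successors, so ◇p fails. ✗
4: successors {2, 5}; p there: 2:T, 5:F. ✓
5: no successors, so ◇p fails. ✗
6: no successors, so ◇p fails. ✗
7: no successors, so ◇p fails. ✗
— 2 worlds.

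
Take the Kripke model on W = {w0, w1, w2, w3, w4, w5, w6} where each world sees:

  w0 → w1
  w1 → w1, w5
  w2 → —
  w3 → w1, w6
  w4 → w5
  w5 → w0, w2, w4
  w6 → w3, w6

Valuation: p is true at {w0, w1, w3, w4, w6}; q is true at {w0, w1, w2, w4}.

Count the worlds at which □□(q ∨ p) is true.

w0: successors {w1}; □(q ∨ p) there: w1:F. ✗
w1: successors {w1, w5}; □(q ∨ p) there: w1:F, w5:T. ✗
w2: no successors, so □□(q ∨ p) holds vacuously. ✓
w3: successors {w1, w6}; □(q ∨ p) there: w1:F, w6:T. ✗
w4: successors {w5}; □(q ∨ p) there: w5:T. ✓
w5: successors {w0, w2, w4}; □(q ∨ p) there: w0:T, w2:T, w4:F. ✗
w6: successors {w3, w6}; □(q ∨ p) there: w3:T, w6:T. ✓
Satisfying worlds: {w2, w4, w6}.

3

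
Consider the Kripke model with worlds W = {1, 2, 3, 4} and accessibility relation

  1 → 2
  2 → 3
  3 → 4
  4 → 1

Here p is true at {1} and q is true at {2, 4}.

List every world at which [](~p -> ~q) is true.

1: successors {2}; ~p -> ~q there: 2:F. ✗
2: successors {3}; ~p -> ~q there: 3:T. ✓
3: successors {4}; ~p -> ~q there: 4:F. ✗
4: successors {1}; ~p -> ~q there: 1:T. ✓

{2, 4}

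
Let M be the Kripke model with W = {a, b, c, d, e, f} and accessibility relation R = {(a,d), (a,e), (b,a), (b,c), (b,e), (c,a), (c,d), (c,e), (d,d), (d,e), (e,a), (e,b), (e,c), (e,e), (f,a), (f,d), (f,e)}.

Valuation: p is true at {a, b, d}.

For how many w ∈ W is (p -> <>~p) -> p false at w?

3

a: p -> <>~p is T, p is T. ✓
b: p -> <>~p is T, p is T. ✓
c: p -> <>~p is T, p is F. ✗
d: p -> <>~p is T, p is T. ✓
e: p -> <>~p is T, p is F. ✗
f: p -> <>~p is T, p is F. ✗
Satisfying worlds: {a, b, d}.
So (p -> <>~p) -> p fails at the other 3 worlds.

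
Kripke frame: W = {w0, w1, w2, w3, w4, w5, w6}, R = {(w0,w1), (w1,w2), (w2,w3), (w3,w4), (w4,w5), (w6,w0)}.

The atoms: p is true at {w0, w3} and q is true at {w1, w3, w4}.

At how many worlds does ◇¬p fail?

w0: successors {w1}; ¬p there: w1:T. ✓
w1: successors {w2}; ¬p there: w2:T. ✓
w2: successors {w3}; ¬p there: w3:F. ✗
w3: successors {w4}; ¬p there: w4:T. ✓
w4: successors {w5}; ¬p there: w5:T. ✓
w5: no successors, so ◇¬p fails. ✗
w6: successors {w0}; ¬p there: w0:F. ✗
Satisfying worlds: {w0, w1, w3, w4}.
So ◇¬p fails at the other 3 worlds.

3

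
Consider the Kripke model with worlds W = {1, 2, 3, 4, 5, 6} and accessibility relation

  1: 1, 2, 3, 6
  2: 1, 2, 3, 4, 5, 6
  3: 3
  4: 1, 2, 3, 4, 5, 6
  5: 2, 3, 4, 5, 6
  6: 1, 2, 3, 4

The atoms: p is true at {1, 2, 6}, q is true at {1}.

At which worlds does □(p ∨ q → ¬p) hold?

{3}

1: successors {1, 2, 3, 6}; p ∨ q → ¬p there: 1:F, 2:F, 3:T, 6:F. ✗
2: successors {1, 2, 3, 4, 5, 6}; p ∨ q → ¬p there: 1:F, 2:F, 3:T, 4:T, 5:T, 6:F. ✗
3: successors {3}; p ∨ q → ¬p there: 3:T. ✓
4: successors {1, 2, 3, 4, 5, 6}; p ∨ q → ¬p there: 1:F, 2:F, 3:T, 4:T, 5:T, 6:F. ✗
5: successors {2, 3, 4, 5, 6}; p ∨ q → ¬p there: 2:F, 3:T, 4:T, 5:T, 6:F. ✗
6: successors {1, 2, 3, 4}; p ∨ q → ¬p there: 1:F, 2:F, 3:T, 4:T. ✗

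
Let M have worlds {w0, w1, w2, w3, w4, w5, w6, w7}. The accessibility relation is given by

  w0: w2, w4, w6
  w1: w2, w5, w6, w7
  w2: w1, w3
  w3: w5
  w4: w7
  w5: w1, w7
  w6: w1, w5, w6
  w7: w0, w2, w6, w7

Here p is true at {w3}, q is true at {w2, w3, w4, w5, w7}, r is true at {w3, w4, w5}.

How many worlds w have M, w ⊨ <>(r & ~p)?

w0: successors {w2, w4, w6}; r & ~p there: w2:F, w4:T, w6:F. ✓
w1: successors {w2, w5, w6, w7}; r & ~p there: w2:F, w5:T, w6:F, w7:F. ✓
w2: successors {w1, w3}; r & ~p there: w1:F, w3:F. ✗
w3: successors {w5}; r & ~p there: w5:T. ✓
w4: successors {w7}; r & ~p there: w7:F. ✗
w5: successors {w1, w7}; r & ~p there: w1:F, w7:F. ✗
w6: successors {w1, w5, w6}; r & ~p there: w1:F, w5:T, w6:F. ✓
w7: successors {w0, w2, w6, w7}; r & ~p there: w0:F, w2:F, w6:F, w7:F. ✗
Satisfying worlds: {w0, w1, w3, w6}.

4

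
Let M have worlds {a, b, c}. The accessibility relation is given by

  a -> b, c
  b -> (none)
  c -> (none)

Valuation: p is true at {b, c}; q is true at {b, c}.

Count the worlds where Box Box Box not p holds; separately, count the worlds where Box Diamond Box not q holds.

For Box Box Box not p:
a: successors {b, c}; Box Box not p there: b:T, c:T. ✓
b: no successors, so Box Box Box not p holds vacuously. ✓
c: no successors, so Box Box Box not p holds vacuously. ✓
— 3 worlds.
For Box Diamond Box not q:
a: successors {b, c}; Diamond Box not q there: b:F, c:F. ✗
b: no successors, so Box Diamond Box not q holds vacuously. ✓
c: no successors, so Box Diamond Box not q holds vacuously. ✓
— 2 worlds.

3 and 2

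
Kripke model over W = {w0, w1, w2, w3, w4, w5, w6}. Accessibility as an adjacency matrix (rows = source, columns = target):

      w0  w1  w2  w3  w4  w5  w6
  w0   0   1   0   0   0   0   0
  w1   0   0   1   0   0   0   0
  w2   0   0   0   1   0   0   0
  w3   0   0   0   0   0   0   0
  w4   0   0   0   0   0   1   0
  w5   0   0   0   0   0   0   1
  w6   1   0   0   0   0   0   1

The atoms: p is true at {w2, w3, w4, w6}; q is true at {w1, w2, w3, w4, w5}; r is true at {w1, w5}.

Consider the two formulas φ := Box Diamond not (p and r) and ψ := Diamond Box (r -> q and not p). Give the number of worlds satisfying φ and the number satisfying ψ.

For Box Diamond not (p and r):
w0: successors {w1}; Diamond not (p and r) there: w1:T. ✓
w1: successors {w2}; Diamond not (p and r) there: w2:T. ✓
w2: successors {w3}; Diamond not (p and r) there: w3:F. ✗
w3: no successors, so Box Diamond not (p and r) holds vacuously. ✓
w4: successors {w5}; Diamond not (p and r) there: w5:T. ✓
w5: successors {w6}; Diamond not (p and r) there: w6:T. ✓
w6: successors {w0, w6}; Diamond not (p and r) there: w0:T, w6:T. ✓
— 6 worlds.
For Diamond Box (r -> q and not p):
w0: successors {w1}; Box (r -> q and not p) there: w1:T. ✓
w1: successors {w2}; Box (r -> q and not p) there: w2:T. ✓
w2: successors {w3}; Box (r -> q and not p) there: w3:T. ✓
w3: no successors, so Diamond Box (r -> q and not p) fails. ✗
w4: successors {w5}; Box (r -> q and not p) there: w5:T. ✓
w5: successors {w6}; Box (r -> q and not p) there: w6:T. ✓
w6: successors {w0, w6}; Box (r -> q and not p) there: w0:T, w6:T. ✓
— 6 worlds.

6 and 6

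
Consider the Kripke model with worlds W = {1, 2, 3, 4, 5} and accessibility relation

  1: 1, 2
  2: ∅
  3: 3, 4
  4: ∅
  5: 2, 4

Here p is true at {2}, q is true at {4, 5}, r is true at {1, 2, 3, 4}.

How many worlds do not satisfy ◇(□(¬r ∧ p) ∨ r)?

1: successors {1, 2}; □(¬r ∧ p) ∨ r there: 1:T, 2:T. ✓
2: no successors, so ◇(□(¬r ∧ p) ∨ r) fails. ✗
3: successors {3, 4}; □(¬r ∧ p) ∨ r there: 3:T, 4:T. ✓
4: no successors, so ◇(□(¬r ∧ p) ∨ r) fails. ✗
5: successors {2, 4}; □(¬r ∧ p) ∨ r there: 2:T, 4:T. ✓
Satisfying worlds: {1, 3, 5}.
So ◇(□(¬r ∧ p) ∨ r) fails at the other 2 worlds.

2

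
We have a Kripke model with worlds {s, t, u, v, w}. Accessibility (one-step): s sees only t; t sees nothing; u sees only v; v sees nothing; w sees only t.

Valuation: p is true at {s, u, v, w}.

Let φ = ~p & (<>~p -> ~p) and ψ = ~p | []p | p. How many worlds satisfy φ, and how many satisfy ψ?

For ~p & (<>~p -> ~p):
s: ~p is F, <>~p -> ~p is F. ✗
t: ~p is T, <>~p -> ~p is T. ✓
u: ~p is F, <>~p -> ~p is T. ✗
v: ~p is F, <>~p -> ~p is T. ✗
w: ~p is F, <>~p -> ~p is F. ✗
— 1 world.
For ~p | []p | p:
s: ~p | []p is F, p is T. ✓
t: ~p | []p is T, p is F. ✓
u: ~p | []p is T, p is T. ✓
v: ~p | []p is T, p is T. ✓
w: ~p | []p is F, p is T. ✓
— 5 worlds.

1 and 5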